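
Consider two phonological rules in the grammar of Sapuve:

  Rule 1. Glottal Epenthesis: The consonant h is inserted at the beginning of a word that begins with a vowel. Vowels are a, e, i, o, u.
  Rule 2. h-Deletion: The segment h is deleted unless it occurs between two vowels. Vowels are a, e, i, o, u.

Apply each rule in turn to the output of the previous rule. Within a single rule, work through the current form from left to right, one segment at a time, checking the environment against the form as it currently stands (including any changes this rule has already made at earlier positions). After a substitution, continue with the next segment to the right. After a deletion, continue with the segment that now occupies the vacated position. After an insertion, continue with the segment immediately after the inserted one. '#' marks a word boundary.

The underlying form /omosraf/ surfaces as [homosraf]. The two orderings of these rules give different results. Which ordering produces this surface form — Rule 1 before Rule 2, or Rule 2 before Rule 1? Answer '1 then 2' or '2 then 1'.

Order 1 then 2:
  1 Glottal Epenthesis: [omosraf] → [homosraf]
  2 h-Deletion: [homosraf] → [omosraf]
  result: [omosraf]
Order 2 then 1:
  2 h-Deletion: no change — [omosraf]
  1 Glottal Epenthesis: [omosraf] → [homosraf]
  result: [homosraf]

2 then 1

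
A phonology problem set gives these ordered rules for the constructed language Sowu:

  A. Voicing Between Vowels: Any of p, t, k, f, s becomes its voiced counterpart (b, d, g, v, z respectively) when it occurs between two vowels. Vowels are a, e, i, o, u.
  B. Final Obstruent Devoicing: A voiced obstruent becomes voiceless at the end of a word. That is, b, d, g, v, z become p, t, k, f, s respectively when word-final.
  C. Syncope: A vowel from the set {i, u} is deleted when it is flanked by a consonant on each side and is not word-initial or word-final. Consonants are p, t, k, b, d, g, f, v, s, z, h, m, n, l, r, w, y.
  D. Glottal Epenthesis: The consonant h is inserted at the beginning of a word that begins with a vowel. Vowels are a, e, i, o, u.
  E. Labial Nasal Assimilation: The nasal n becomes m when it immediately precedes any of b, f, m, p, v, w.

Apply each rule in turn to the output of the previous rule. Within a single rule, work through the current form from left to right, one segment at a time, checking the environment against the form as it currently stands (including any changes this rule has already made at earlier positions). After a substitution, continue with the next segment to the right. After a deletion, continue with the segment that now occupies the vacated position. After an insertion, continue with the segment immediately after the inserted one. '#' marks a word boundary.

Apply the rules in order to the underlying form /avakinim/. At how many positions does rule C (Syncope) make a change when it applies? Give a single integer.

A Voicing Between Vowels: [avakinim] → [avaginim]
B Final Obstruent Devoicing: no change — [avaginim]
C Syncope: [avaginim] → [avagnm]
D Glottal Epenthesis: [avagnm] → [havagnm]
E Labial Nasal Assimilation: [havagnm] → [havagmm]
Rule C changed 2 position(s).

2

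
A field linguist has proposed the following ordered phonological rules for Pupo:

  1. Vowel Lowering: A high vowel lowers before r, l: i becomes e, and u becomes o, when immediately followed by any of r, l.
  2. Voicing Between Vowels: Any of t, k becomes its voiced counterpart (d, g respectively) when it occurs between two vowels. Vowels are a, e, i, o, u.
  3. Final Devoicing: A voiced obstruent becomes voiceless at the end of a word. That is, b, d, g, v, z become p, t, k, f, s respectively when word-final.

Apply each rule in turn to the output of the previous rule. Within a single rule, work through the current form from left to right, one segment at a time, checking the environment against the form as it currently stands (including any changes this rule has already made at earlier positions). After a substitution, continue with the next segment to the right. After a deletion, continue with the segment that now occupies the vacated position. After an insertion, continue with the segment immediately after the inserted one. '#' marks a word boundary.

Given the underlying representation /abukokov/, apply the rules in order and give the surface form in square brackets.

[abugogof]

1 Vowel Lowering: no change — [abukokov]
2 Voicing Between Vowels: [abukokov] → [abugogov]
3 Final Devoicing: [abugogov] → [abugogof]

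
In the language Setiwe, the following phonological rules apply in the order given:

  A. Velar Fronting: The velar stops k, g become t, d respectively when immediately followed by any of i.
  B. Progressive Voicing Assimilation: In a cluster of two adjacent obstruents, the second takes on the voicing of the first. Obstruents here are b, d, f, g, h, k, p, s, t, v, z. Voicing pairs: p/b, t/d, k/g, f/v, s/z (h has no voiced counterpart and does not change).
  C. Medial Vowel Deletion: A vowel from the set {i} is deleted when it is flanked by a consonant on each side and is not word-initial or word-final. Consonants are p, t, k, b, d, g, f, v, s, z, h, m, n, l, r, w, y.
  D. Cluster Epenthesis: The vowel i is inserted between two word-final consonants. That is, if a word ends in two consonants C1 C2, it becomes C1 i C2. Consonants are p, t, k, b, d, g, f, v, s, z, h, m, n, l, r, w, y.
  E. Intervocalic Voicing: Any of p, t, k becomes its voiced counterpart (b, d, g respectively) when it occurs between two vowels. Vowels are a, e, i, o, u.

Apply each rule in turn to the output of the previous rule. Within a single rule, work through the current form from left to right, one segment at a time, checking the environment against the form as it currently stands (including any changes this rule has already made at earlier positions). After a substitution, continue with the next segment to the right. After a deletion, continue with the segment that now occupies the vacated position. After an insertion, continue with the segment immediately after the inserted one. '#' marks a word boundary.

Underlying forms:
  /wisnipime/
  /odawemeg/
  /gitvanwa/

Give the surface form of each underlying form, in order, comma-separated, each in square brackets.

[wsnpme], [odawemeg], [dtfanwa]

/wisnipime/:
  A Velar Fronting: no change — [wisnipime]
  B Progressive Voicing Assimilation: no change — [wisnipime]
  C Medial Vowel Deletion: [wisnipime] → [wsnpme]
  D Cluster Epenthesis: no change — [wsnpme]
  E Intervocalic Voicing: no change — [wsnpme]
/odawemeg/:
  A Velar Fronting: no change — [odawemeg]
  B Progressive Voicing Assimilation: no change — [odawemeg]
  C Medial Vowel Deletion: no change — [odawemeg]
  D Cluster Epenthesis: no change — [odawemeg]
  E Intervocalic Voicing: no change — [odawemeg]
/gitvanwa/:
  A Velar Fronting: [gitvanwa] → [ditvanwa]
  B Progressive Voicing Assimilation: [ditvanwa] → [ditfanwa]
  C Medial Vowel Deletion: [ditfanwa] → [dtfanwa]
  D Cluster Epenthesis: no change — [dtfanwa]
  E Intervocalic Voicing: no change — [dtfanwa]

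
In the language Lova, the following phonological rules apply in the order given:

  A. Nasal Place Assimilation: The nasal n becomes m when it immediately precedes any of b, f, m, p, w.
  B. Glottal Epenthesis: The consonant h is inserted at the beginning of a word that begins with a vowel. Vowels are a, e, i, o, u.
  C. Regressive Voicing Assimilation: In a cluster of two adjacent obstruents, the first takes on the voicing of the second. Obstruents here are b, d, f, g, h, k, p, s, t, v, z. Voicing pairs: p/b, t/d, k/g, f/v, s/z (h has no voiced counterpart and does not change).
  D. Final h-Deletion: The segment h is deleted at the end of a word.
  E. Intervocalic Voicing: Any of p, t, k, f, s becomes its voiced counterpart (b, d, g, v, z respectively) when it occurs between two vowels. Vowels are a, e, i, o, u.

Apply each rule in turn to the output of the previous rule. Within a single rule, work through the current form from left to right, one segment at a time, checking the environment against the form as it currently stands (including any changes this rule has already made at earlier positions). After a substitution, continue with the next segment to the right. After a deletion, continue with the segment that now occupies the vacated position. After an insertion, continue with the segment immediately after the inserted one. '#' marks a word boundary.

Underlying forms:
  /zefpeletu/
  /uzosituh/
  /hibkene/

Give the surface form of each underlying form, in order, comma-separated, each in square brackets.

/zefpeletu/:
  A Nasal Place Assimilation: no change — [zefpeletu]
  B Glottal Epenthesis: no change — [zefpeletu]
  C Regressive Voicing Assimilation: no change — [zefpeletu]
  D Final h-Deletion: no change — [zefpeletu]
  E Intervocalic Voicing: [zefpeletu] → [zefpeledu]
/uzosituh/:
  A Nasal Place Assimilation: no change — [uzosituh]
  B Glottal Epenthesis: [uzosituh] → [huzosituh]
  C Regressive Voicing Assimilation: no change — [huzosituh]
  D Final h-Deletion: [huzosituh] → [huzositu]
  E Intervocalic Voicing: [huzositu] → [huzozidu]
/hibkene/:
  A Nasal Place Assimilation: no change — [hibkene]
  B Glottal Epenthesis: no change — [hibkene]
  C Regressive Voicing Assimilation: [hibkene] → [hipkene]
  D Final h-Deletion: no change — [hipkene]
  E Intervocalic Voicing: no change — [hipkene]

[zefpeledu], [huzozidu], [hipkene]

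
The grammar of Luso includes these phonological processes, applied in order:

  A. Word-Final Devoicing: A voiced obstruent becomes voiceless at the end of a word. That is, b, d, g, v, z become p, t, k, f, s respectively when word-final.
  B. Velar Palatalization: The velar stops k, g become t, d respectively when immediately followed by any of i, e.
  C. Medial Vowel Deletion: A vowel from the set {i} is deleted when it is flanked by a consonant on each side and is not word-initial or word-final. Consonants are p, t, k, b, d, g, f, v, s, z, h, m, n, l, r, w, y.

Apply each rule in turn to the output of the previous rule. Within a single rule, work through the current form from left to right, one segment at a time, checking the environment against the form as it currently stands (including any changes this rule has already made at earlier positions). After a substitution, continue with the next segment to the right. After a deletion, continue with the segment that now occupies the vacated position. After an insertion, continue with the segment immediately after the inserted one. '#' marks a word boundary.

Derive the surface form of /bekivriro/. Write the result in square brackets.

A Word-Final Devoicing: no change — [bekivriro]
B Velar Palatalization: [bekivriro] → [betivriro]
C Medial Vowel Deletion: [betivriro] → [betvrro]

[betvrro]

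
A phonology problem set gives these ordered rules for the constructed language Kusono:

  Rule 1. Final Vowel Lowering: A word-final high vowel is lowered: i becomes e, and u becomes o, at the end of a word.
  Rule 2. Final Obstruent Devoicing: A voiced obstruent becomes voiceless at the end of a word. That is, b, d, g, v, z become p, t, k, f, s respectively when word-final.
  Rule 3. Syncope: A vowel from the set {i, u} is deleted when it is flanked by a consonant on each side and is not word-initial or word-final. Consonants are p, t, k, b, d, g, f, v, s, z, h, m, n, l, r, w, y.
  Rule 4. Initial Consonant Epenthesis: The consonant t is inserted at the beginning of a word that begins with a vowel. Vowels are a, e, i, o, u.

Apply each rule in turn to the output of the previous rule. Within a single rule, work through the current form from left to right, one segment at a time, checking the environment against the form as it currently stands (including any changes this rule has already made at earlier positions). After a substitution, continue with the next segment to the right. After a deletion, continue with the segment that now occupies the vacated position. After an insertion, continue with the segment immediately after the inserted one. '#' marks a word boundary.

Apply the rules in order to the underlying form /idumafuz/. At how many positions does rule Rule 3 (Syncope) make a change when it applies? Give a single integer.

Rule 1 Final Vowel Lowering: no change — [idumafuz]
Rule 2 Final Obstruent Devoicing: [idumafuz] → [idumafus]
Rule 3 Syncope: [idumafus] → [idmafs]
Rule 4 Initial Consonant Epenthesis: [idmafs] → [tidmafs]
Rule Rule 3 changed 2 position(s).

2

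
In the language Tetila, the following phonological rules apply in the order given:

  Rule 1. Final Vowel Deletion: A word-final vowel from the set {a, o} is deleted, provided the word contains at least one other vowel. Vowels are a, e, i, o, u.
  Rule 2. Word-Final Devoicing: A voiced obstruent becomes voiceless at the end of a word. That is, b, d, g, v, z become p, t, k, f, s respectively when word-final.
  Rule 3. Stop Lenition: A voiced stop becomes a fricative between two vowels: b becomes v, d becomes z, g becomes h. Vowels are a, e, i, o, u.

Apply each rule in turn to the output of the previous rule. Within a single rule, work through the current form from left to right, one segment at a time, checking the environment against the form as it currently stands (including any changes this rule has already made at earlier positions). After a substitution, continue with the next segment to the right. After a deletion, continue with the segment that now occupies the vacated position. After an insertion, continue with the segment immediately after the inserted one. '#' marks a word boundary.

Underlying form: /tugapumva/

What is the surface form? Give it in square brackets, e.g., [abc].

Rule 1 Final Vowel Deletion: [tugapumva] → [tugapumv]
Rule 2 Word-Final Devoicing: [tugapumv] → [tugapumf]
Rule 3 Stop Lenition: [tugapumf] → [tuhapumf]

[tuhapumf]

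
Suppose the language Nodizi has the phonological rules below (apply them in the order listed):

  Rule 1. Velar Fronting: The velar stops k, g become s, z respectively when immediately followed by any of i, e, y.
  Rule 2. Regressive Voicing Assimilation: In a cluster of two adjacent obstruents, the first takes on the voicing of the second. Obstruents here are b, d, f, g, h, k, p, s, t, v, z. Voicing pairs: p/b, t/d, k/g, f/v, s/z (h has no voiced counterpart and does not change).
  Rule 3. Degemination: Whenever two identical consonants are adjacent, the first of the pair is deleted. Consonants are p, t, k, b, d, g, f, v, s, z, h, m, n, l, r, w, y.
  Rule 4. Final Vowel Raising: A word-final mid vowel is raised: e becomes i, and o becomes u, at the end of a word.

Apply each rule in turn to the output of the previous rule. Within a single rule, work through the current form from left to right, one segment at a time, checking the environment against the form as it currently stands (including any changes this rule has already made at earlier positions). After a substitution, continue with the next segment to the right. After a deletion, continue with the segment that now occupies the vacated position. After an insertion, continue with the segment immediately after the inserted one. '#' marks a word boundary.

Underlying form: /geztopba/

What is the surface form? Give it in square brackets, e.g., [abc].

Rule 1 Velar Fronting: [geztopba] → [zeztopba]
Rule 2 Regressive Voicing Assimilation: [zeztopba] → [zestobba]
Rule 3 Degemination: [zestobba] → [zestoba]
Rule 4 Final Vowel Raising: no change — [zestoba]

[zestoba]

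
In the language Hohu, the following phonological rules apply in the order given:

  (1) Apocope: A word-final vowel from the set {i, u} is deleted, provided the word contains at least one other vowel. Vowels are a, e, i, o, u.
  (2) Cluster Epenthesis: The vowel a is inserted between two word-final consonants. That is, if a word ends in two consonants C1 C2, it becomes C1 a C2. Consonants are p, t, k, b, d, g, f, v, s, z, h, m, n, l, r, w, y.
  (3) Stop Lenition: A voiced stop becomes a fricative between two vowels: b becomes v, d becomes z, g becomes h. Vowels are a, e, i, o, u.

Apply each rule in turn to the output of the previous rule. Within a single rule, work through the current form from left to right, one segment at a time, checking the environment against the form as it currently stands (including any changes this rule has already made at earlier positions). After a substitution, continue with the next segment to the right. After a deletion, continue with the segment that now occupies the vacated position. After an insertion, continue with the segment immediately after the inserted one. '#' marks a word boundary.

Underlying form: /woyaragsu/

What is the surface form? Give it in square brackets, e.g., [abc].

(1) Apocope: [woyaragsu] → [woyarags]
(2) Cluster Epenthesis: [woyarags] → [woyaragas]
(3) Stop Lenition: [woyaragas] → [woyarahas]

[woyarahas]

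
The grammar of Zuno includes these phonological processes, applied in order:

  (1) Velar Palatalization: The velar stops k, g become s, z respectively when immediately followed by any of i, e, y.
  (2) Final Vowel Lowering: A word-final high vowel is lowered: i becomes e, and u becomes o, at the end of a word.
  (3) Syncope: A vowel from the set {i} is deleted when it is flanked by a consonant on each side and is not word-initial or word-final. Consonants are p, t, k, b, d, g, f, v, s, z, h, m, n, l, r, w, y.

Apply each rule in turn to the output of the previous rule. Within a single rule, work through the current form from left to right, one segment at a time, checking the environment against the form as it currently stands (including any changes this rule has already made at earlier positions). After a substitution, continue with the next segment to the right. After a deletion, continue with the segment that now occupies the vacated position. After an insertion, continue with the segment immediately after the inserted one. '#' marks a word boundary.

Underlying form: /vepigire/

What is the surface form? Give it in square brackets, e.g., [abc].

[vepzre]

(1) Velar Palatalization: [vepigire] → [vepizire]
(2) Final Vowel Lowering: no change — [vepizire]
(3) Syncope: [vepizire] → [vepzre]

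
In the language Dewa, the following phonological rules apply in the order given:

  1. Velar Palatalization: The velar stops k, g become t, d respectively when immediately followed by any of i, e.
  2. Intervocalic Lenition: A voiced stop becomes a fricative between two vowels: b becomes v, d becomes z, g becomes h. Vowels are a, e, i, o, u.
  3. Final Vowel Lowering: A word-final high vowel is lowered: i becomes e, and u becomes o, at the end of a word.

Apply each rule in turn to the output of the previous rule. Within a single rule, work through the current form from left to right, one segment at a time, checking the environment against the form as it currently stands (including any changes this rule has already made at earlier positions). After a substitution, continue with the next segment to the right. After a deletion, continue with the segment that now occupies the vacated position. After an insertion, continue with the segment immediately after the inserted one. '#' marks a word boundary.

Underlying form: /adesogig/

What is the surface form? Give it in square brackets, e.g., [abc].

1 Velar Palatalization: [adesogig] → [adesodig]
2 Intervocalic Lenition: [adesodig] → [azesozig]
3 Final Vowel Lowering: no change — [azesozig]

[azesozig]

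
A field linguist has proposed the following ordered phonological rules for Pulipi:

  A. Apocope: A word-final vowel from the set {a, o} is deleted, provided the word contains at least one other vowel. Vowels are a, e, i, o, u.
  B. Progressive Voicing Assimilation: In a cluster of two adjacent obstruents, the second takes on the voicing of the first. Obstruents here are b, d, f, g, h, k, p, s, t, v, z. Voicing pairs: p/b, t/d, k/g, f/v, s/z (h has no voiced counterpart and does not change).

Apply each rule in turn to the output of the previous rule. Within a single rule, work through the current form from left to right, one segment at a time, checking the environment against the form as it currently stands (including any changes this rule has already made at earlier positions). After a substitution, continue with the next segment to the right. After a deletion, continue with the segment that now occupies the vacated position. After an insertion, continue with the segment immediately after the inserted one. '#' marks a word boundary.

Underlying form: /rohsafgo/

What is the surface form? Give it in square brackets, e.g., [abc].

A Apocope: [rohsafgo] → [rohsafg]
B Progressive Voicing Assimilation: [rohsafg] → [rohsafk]

[rohsafk]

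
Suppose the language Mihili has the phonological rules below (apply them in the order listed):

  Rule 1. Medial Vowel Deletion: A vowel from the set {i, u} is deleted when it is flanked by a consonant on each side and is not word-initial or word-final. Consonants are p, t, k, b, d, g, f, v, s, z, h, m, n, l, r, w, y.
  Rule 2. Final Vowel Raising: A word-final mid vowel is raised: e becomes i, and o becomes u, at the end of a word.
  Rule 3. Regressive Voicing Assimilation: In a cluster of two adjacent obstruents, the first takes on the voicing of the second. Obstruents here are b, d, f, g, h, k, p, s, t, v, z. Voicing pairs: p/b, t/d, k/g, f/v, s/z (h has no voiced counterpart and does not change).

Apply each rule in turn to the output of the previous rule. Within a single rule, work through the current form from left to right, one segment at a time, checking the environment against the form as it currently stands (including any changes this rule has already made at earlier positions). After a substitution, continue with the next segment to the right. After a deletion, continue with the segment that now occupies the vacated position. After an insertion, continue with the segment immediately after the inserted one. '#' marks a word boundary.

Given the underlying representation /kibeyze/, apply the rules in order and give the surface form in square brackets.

[gbeyzi]

Rule 1 Medial Vowel Deletion: [kibeyze] → [kbeyze]
Rule 2 Final Vowel Raising: [kbeyze] → [kbeyzi]
Rule 3 Regressive Voicing Assimilation: [kbeyzi] → [gbeyzi]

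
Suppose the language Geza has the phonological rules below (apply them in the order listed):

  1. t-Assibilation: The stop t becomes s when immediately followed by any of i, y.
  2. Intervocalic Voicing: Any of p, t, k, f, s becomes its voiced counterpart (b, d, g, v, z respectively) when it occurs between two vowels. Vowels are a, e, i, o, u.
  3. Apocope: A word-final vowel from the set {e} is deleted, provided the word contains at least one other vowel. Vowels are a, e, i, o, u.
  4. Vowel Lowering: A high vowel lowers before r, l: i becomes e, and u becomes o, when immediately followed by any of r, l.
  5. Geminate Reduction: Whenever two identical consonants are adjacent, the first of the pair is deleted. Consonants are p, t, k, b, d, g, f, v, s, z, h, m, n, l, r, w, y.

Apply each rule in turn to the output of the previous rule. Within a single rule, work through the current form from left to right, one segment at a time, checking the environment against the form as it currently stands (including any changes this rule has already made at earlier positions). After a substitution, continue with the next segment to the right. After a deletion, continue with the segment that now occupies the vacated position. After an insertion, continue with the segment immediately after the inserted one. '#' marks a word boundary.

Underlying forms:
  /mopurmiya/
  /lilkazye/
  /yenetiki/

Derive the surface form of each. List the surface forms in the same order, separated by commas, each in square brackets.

[mobormiya], [lelkazy], [yenezigi]

/mopurmiya/:
  1 t-Assibilation: no change — [mopurmiya]
  2 Intervocalic Voicing: [mopurmiya] → [moburmiya]
  3 Apocope: no change — [moburmiya]
  4 Vowel Lowering: [moburmiya] → [mobormiya]
  5 Geminate Reduction: no change — [mobormiya]
/lilkazye/:
  1 t-Assibilation: no change — [lilkazye]
  2 Intervocalic Voicing: no change — [lilkazye]
  3 Apocope: [lilkazye] → [lilkazy]
  4 Vowel Lowering: [lilkazy] → [lelkazy]
  5 Geminate Reduction: no change — [lelkazy]
/yenetiki/:
  1 t-Assibilation: [yenetiki] → [yenesiki]
  2 Intervocalic Voicing: [yenesiki] → [yenezigi]
  3 Apocope: no change — [yenezigi]
  4 Vowel Lowering: no change — [yenezigi]
  5 Geminate Reduction: no change — [yenezigi]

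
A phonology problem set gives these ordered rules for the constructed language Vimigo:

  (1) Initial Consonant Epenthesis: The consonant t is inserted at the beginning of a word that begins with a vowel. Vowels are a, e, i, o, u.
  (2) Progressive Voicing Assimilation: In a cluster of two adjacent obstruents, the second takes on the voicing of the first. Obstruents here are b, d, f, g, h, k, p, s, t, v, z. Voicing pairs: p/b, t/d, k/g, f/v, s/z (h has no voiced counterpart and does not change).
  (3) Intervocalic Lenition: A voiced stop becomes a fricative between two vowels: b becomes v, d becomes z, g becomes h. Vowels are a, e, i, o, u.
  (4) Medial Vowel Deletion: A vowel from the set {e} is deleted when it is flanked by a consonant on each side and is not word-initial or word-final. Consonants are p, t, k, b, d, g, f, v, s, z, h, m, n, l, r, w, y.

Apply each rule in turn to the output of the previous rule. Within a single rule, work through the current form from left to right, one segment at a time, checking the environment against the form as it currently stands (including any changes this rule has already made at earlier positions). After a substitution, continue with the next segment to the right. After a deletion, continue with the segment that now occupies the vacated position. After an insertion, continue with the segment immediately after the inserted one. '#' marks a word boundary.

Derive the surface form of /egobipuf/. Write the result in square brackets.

[thovipuf]

(1) Initial Consonant Epenthesis: [egobipuf] → [tegobipuf]
(2) Progressive Voicing Assimilation: no change — [tegobipuf]
(3) Intervocalic Lenition: [tegobipuf] → [tehovipuf]
(4) Medial Vowel Deletion: [tehovipuf] → [thovipuf]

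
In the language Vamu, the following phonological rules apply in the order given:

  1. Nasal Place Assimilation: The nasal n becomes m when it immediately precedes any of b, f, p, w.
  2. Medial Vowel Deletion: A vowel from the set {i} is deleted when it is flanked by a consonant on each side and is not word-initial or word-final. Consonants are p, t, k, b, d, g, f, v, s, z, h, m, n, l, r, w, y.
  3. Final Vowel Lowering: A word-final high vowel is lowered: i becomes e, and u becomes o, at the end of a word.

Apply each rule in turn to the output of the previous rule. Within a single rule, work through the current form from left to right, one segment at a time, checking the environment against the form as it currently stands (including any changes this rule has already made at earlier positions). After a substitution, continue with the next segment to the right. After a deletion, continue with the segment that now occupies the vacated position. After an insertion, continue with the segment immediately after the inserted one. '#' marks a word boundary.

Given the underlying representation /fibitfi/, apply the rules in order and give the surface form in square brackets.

1 Nasal Place Assimilation: no change — [fibitfi]
2 Medial Vowel Deletion: [fibitfi] → [fbtfi]
3 Final Vowel Lowering: [fbtfi] → [fbtfe]

[fbtfe]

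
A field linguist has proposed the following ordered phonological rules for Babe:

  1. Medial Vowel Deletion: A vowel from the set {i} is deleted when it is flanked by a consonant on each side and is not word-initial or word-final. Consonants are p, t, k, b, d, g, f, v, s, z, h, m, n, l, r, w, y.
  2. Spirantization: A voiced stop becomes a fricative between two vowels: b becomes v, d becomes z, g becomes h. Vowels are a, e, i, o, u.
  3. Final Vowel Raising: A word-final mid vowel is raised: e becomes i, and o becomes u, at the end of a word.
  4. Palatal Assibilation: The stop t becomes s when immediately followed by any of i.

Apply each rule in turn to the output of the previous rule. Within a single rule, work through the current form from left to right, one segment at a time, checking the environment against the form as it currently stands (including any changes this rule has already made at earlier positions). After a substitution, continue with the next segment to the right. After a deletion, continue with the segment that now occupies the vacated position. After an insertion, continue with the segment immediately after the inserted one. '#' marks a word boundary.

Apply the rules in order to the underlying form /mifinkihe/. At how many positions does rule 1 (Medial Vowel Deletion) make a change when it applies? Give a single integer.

3

1 Medial Vowel Deletion: [mifinkihe] → [mfnkhe]
2 Spirantization: no change — [mfnkhe]
3 Final Vowel Raising: [mfnkhe] → [mfnkhi]
4 Palatal Assibilation: no change — [mfnkhi]
Rule 1 changed 3 position(s).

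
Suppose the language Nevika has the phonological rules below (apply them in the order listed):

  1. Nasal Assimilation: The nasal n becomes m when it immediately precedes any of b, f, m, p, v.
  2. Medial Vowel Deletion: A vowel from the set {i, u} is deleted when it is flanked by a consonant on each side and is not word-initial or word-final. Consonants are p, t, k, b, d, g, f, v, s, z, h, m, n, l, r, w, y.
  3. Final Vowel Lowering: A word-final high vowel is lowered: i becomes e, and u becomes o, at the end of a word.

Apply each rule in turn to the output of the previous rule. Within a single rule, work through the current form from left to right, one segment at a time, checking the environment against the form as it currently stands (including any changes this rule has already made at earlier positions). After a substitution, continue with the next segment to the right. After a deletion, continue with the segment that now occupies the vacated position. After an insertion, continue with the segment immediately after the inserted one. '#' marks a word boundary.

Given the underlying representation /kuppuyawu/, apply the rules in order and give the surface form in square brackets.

1 Nasal Assimilation: no change — [kuppuyawu]
2 Medial Vowel Deletion: [kuppuyawu] → [kppyawu]
3 Final Vowel Lowering: [kppyawu] → [kppyawo]

[kppyawo]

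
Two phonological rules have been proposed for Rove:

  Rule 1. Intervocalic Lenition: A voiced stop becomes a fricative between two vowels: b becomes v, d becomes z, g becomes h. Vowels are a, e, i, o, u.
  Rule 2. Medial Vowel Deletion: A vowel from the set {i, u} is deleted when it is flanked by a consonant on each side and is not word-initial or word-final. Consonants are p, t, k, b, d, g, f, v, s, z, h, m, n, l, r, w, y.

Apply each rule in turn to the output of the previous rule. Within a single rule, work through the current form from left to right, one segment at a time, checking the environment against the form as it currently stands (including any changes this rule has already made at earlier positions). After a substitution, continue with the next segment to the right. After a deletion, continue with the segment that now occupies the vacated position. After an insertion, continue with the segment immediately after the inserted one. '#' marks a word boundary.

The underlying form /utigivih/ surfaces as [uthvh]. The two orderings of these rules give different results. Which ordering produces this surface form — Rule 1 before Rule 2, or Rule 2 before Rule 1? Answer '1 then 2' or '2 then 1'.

1 then 2

Order 1 then 2:
  1 Intervocalic Lenition: [utigivih] → [utihivih]
  2 Medial Vowel Deletion: [utihivih] → [uthvh]
  result: [uthvh]
Order 2 then 1:
  2 Medial Vowel Deletion: [utigivih] → [utgvh]
  1 Intervocalic Lenition: no change — [utgvh]
  result: [utgvh]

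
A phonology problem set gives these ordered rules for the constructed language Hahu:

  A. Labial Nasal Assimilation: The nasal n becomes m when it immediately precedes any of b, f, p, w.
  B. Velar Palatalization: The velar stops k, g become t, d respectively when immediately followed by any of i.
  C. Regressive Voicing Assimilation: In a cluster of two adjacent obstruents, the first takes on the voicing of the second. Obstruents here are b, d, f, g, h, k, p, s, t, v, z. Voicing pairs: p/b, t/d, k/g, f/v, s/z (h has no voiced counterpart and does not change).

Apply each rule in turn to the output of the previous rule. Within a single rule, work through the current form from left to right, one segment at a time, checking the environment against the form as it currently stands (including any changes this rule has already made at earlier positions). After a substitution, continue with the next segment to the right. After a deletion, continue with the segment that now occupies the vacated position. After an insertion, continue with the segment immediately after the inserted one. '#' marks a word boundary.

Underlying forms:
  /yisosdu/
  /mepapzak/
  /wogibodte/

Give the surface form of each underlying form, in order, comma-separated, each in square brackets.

[yisozdu], [mepabzak], [wodibotte]

/yisosdu/:
  A Labial Nasal Assimilation: no change — [yisosdu]
  B Velar Palatalization: no change — [yisosdu]
  C Regressive Voicing Assimilation: [yisosdu] → [yisozdu]
/mepapzak/:
  A Labial Nasal Assimilation: no change — [mepapzak]
  B Velar Palatalization: no change — [mepapzak]
  C Regressive Voicing Assimilation: [mepapzak] → [mepabzak]
/wogibodte/:
  A Labial Nasal Assimilation: no change — [wogibodte]
  B Velar Palatalization: [wogibodte] → [wodibodte]
  C Regressive Voicing Assimilation: [wodibodte] → [wodibotte]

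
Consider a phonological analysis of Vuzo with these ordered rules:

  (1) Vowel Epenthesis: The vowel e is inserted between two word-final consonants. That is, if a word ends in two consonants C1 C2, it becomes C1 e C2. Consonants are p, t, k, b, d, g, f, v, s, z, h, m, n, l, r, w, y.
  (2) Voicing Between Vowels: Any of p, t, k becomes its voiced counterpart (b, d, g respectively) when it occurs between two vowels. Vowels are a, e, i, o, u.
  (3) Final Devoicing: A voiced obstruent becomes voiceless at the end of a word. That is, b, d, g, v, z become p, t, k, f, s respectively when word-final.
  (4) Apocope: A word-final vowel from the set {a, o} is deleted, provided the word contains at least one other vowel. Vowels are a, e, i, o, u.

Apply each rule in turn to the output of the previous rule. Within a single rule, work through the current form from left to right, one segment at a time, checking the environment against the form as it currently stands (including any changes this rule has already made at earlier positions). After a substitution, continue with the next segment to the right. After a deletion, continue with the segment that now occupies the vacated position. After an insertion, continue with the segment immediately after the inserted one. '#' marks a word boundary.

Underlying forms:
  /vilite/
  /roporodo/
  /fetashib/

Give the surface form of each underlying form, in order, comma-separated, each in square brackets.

/vilite/:
  (1) Vowel Epenthesis: no change — [vilite]
  (2) Voicing Between Vowels: [vilite] → [vilide]
  (3) Final Devoicing: no change — [vilide]
  (4) Apocope: no change — [vilide]
/roporodo/:
  (1) Vowel Epenthesis: no change — [roporodo]
  (2) Voicing Between Vowels: [roporodo] → [roborodo]
  (3) Final Devoicing: no change — [roborodo]
  (4) Apocope: [roborodo] → [roborod]
/fetashib/:
  (1) Vowel Epenthesis: no change — [fetashib]
  (2) Voicing Between Vowels: [fetashib] → [fedashib]
  (3) Final Devoicing: [fedashib] → [fedaship]
  (4) Apocope: no change — [fedaship]

[vilide], [roborod], [fedaship]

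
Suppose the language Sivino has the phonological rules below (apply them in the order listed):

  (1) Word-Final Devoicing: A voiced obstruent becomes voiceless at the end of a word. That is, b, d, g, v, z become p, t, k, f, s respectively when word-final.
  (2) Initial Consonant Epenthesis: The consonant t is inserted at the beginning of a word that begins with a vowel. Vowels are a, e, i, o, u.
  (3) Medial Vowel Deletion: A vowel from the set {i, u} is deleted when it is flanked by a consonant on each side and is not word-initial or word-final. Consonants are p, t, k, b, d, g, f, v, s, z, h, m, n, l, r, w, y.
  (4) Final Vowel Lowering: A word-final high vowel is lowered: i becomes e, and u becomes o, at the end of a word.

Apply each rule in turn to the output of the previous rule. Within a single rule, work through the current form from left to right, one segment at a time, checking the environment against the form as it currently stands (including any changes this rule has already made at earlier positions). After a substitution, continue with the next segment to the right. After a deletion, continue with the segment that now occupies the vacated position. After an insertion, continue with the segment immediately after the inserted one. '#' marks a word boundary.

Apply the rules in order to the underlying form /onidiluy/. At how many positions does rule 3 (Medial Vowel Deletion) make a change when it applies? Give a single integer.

(1) Word-Final Devoicing: no change — [onidiluy]
(2) Initial Consonant Epenthesis: [onidiluy] → [tonidiluy]
(3) Medial Vowel Deletion: [tonidiluy] → [tondly]
(4) Final Vowel Lowering: no change — [tondly]
Rule 3 changed 3 position(s).

3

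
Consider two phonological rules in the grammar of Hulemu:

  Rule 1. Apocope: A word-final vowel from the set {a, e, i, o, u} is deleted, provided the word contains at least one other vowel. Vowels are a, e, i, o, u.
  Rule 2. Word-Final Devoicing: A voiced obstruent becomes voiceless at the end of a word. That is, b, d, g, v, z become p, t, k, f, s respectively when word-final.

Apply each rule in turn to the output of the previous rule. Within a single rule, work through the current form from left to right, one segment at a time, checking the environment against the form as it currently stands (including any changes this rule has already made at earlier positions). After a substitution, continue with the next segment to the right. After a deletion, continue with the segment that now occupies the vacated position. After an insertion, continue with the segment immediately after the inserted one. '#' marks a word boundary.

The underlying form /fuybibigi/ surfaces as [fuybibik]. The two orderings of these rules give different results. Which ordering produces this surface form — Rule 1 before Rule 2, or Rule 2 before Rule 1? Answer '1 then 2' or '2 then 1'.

1 then 2

Order 1 then 2:
  1 Apocope: [fuybibigi] → [fuybibig]
  2 Word-Final Devoicing: [fuybibig] → [fuybibik]
  result: [fuybibik]
Order 2 then 1:
  2 Word-Final Devoicing: no change — [fuybibigi]
  1 Apocope: [fuybibigi] → [fuybibig]
  result: [fuybibig]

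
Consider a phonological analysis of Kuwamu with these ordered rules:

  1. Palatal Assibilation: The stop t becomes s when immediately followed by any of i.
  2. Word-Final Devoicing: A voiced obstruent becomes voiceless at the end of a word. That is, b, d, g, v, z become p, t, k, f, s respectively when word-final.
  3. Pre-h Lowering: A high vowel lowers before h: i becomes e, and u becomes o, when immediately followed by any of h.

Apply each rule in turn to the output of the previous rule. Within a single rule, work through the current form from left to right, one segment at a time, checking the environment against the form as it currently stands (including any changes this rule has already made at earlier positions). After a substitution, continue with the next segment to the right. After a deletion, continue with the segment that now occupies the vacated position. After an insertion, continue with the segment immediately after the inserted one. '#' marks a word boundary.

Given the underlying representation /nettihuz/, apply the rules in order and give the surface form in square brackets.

[netsehus]

1 Palatal Assibilation: [nettihuz] → [netsihuz]
2 Word-Final Devoicing: [netsihuz] → [netsihus]
3 Pre-h Lowering: [netsihus] → [netsehus]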